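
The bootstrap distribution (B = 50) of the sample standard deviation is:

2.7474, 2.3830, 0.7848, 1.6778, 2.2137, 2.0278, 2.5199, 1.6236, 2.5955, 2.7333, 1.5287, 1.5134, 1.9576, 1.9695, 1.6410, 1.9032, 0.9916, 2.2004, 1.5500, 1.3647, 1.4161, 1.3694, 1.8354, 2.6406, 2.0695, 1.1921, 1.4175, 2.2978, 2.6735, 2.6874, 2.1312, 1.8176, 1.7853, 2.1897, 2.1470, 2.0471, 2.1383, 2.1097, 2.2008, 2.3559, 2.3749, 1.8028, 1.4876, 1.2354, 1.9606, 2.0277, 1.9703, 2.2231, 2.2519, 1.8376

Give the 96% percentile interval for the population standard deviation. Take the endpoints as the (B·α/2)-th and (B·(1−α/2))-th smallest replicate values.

Sorted replicates: 0.7848, 0.9916, 1.1921, 1.2354, 1.3647, 1.3694, 1.4161, 1.4175, 1.4876, 1.5134, 1.5287, 1.5500, 1.6236, 1.6410, 1.6778, 1.7853, 1.8028, 1.8176, 1.8354, 1.8376, 1.9032, 1.9576, 1.9606, 1.9695, 1.9703, 2.0277, 2.0278, 2.0471, 2.0695, 2.1097, 2.1312, 2.1383, 2.1470, 2.1897, 2.2004, 2.2008, 2.2137, 2.2231, 2.2519, 2.2978, 2.3559, 2.3749, 2.3830, 2.5199, 2.5955, 2.6406, 2.6735, 2.6874, 2.7333, 2.7474
α = 0.04; lower rank = 50 × 0.020 = 1; upper rank = 50 × 0.980 = 49.
The 1st smallest replicate is 0.7848; the 49th is 2.7333.

(0.7848, 2.7333)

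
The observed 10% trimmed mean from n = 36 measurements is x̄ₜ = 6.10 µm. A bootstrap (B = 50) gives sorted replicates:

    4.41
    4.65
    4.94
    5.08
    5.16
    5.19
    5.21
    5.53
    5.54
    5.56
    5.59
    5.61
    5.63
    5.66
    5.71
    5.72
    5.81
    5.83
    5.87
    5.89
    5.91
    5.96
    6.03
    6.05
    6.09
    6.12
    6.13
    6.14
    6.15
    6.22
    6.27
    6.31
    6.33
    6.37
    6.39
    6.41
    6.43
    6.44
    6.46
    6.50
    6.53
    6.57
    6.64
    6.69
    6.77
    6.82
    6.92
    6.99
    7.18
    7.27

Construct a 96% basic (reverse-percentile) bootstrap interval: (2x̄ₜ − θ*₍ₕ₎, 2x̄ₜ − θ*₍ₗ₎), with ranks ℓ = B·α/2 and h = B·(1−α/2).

(5.02, 7.79)

Percentile endpoints at ranks 1 and 49: θ*₍1₎ = 4.41, θ*₍49₎ = 7.18.
Basic interval reflects these around x̄ₜ:
  lower = 2 × 6.10 − 7.18 = 5.02
  upper = 2 × 6.10 − 4.41 = 7.79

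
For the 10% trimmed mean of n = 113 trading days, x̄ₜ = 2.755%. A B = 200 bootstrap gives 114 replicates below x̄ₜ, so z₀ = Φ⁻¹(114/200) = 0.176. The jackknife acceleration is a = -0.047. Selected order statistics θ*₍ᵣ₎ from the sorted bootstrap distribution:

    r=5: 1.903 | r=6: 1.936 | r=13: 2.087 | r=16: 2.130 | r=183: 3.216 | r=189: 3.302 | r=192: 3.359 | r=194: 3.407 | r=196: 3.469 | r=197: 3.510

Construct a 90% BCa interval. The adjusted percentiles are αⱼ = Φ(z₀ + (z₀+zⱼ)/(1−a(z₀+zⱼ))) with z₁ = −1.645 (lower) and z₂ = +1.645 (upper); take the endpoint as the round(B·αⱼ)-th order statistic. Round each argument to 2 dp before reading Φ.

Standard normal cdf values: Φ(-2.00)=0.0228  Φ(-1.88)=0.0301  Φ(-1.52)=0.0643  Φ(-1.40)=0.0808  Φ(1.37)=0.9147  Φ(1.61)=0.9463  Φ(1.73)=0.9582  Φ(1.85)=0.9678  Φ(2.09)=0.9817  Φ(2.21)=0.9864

Lower: z₀ + z₁ = 0.176 + (-1.645) = -1.469; 1 − a(z₀+z₁) = 1 − (-0.047)(-1.469) = 0.9310; argument = 0.176 + (-1.469)/0.9310 = -1.4019 → -1.40.
α₁ = Φ(-1.40) = 0.0808; rank = round(200 × 0.0808) = 16; θ*₍16₎ = 2.130.
Upper: z₀ + z₂ = 1.821; 1 − a(z₀+z₂) = 1.0856; argument = 1.8534 → 1.85; α₂ = 0.9678; rank = 194; θ*₍194₎ = 3.407.

(2.130, 3.407)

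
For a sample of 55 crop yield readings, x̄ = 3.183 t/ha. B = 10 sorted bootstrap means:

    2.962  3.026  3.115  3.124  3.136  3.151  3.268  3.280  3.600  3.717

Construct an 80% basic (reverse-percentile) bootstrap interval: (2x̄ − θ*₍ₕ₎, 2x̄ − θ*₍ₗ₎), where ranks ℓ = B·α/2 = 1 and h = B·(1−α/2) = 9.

Percentile endpoints at ranks 1 and 9: θ*₍1₎ = 2.962, θ*₍9₎ = 3.600.
Basic interval reflects these around x̄:
  lower = 2 × 3.183 − 3.600 = 2.766
  upper = 2 × 3.183 − 2.962 = 3.404

(2.766, 3.404)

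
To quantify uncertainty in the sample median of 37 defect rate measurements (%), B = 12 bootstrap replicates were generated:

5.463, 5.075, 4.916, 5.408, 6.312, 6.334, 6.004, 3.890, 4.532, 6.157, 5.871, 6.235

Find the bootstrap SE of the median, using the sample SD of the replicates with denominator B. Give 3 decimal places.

Bootstrap SE is the standard deviation of the 12 replicate medians.
Mean of replicates: (5.463 + 5.075 + 4.916 + 5.408 + 6.312 + 6.334 + 6.004 + 3.890 + 4.532 + 6.157 + 5.871 + 6.235) / 12 = 66.1970 / 12 = 5.5164
Sum of squared deviations: (−0.0534)² + (−0.4414)² + (−0.6004)² + (−0.1084)² + (+0.7956)² + (+0.8176)² + (+0.4876)² + (−1.6264)² + (−0.9844)² + (+0.6406)² + (+0.3546)² + (+0.7186)² = 6.7758
Variance = 6.7758 / 12 = 0.5647
SE* = √0.5647

SE* = 0.751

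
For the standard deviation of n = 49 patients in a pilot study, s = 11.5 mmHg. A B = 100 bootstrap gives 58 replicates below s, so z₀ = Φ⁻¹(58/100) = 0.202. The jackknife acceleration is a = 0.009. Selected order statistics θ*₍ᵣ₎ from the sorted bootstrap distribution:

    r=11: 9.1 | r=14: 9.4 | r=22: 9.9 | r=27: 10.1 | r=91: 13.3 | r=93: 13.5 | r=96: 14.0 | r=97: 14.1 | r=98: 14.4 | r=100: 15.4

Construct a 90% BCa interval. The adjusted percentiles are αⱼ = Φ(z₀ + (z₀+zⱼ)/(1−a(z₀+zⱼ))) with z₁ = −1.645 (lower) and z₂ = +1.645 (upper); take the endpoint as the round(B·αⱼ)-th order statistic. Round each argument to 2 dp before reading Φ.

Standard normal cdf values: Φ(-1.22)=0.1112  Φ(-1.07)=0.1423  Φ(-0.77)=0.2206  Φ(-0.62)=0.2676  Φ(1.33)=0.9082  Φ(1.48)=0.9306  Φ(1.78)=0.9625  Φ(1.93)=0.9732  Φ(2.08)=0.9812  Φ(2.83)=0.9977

Lower: z₀ + z₁ = 0.202 + (-1.645) = -1.443; 1 − a(z₀+z₁) = 1 − (0.009)(-1.443) = 1.0130; argument = 0.202 + (-1.443)/1.0130 = -1.2225 → -1.22.
α₁ = Φ(-1.22) = 0.1112; rank = round(100 × 0.1112) = 11; θ*₍11₎ = 9.1.
Upper: z₀ + z₂ = 1.847; 1 − a(z₀+z₂) = 0.9834; argument = 2.0802 → 2.08; α₂ = 0.9812; rank = 98; θ*₍98₎ = 14.4.

(9.1, 14.4)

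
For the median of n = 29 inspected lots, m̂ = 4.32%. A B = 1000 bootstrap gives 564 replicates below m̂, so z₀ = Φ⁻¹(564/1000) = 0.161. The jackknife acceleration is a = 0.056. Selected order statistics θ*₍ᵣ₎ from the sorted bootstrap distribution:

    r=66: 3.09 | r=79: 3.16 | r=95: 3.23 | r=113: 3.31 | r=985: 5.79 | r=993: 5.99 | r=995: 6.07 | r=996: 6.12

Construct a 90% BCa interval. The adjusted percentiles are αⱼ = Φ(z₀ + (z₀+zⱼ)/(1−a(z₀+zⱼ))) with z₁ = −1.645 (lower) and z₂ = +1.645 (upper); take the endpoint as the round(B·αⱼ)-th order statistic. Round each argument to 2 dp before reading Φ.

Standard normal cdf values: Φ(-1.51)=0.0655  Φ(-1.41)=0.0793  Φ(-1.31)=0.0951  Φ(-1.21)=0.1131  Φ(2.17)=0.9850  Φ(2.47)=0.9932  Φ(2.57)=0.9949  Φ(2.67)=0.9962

Lower: z₀ + z₁ = 0.161 + (-1.645) = -1.484; 1 − a(z₀+z₁) = 1 − (0.056)(-1.484) = 1.0831; argument = 0.161 + (-1.484)/1.0831 = -1.2091 → -1.21.
α₁ = Φ(-1.21) = 0.1131; rank = round(1000 × 0.1131) = 113; θ*₍113₎ = 3.31.
Upper: z₀ + z₂ = 1.806; 1 − a(z₀+z₂) = 0.8989; argument = 2.1702 → 2.17; α₂ = 0.9850; rank = 985; θ*₍985₎ = 5.79.

(3.31, 5.79)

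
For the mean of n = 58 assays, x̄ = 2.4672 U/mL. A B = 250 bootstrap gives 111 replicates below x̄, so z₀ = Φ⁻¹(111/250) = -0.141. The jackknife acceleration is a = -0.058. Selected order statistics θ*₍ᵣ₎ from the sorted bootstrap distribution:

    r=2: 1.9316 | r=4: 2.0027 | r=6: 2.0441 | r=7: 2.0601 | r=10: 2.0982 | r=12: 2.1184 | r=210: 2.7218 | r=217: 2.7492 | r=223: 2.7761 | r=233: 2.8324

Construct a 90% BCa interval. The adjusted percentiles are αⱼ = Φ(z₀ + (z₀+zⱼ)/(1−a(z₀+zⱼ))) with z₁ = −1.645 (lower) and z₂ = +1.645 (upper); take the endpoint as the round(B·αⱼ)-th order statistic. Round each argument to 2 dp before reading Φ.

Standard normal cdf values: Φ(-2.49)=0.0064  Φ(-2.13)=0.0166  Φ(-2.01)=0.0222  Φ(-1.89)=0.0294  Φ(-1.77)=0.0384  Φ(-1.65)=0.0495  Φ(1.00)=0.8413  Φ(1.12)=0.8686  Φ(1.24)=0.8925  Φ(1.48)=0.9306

Lower: z₀ + z₁ = -0.141 + (-1.645) = -1.786; 1 − a(z₀+z₁) = 1 − (-0.058)(-1.786) = 0.8964; argument = -0.141 + (-1.786)/0.8964 = -2.1334 → -2.13.
α₁ = Φ(-2.13) = 0.0166; rank = round(250 × 0.0166) = 4; θ*₍4₎ = 2.0027.
Upper: z₀ + z₂ = 1.504; 1 − a(z₀+z₂) = 1.0872; argument = 1.2423 → 1.24; α₂ = 0.8925; rank = 223; θ*₍223₎ = 2.7761.

(2.0027, 2.7761)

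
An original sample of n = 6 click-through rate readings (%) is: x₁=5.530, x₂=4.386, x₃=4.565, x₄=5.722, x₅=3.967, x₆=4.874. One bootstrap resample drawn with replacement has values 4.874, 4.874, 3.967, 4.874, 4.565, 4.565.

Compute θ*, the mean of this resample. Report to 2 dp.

Mean = (4.874 + 4.874 + 3.967 + 4.874 + 4.565 + 4.565) / 6 = 27.7190 / 6 = 4.62

θ* = 4.62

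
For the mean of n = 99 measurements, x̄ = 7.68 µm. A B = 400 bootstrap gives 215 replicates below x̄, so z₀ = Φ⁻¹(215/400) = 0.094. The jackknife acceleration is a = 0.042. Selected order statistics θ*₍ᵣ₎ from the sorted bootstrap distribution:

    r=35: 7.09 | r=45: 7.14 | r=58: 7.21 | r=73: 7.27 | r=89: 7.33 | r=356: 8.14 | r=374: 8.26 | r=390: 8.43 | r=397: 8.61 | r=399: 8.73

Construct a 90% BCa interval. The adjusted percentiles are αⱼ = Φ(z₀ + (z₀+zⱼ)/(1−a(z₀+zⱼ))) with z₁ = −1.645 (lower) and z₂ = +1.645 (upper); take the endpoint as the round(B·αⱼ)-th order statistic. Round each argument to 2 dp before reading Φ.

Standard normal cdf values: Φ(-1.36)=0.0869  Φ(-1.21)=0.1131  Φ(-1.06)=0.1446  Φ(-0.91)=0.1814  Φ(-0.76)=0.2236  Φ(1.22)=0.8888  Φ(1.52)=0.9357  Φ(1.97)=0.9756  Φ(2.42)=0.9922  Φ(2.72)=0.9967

(7.09, 8.43)

Lower: z₀ + z₁ = 0.094 + (-1.645) = -1.551; 1 − a(z₀+z₁) = 1 − (0.042)(-1.551) = 1.0651; argument = 0.094 + (-1.551)/1.0651 = -1.3621 → -1.36.
α₁ = Φ(-1.36) = 0.0869; rank = round(400 × 0.0869) = 35; θ*₍35₎ = 7.09.
Upper: z₀ + z₂ = 1.739; 1 − a(z₀+z₂) = 0.9270; argument = 1.9700 → 1.97; α₂ = 0.9756; rank = 390; θ*₍390₎ = 8.43.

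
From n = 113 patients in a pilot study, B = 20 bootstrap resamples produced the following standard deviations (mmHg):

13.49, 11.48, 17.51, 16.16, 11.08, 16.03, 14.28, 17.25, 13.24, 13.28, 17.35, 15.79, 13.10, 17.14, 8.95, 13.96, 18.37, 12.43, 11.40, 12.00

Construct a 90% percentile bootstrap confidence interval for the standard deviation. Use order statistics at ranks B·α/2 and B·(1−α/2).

Sorted replicates: 8.95, 11.08, 11.40, 11.48, 12.00, 12.43, 13.10, 13.24, 13.28, 13.49, 13.96, 14.28, 15.79, 16.03, 16.16, 17.14, 17.25, 17.35, 17.51, 18.37
α = 0.10; lower rank = 20 × 0.050 = 1; upper rank = 20 × 0.950 = 19.
The 1st smallest replicate is 8.95; the 19th is 17.51.

(8.95, 17.51)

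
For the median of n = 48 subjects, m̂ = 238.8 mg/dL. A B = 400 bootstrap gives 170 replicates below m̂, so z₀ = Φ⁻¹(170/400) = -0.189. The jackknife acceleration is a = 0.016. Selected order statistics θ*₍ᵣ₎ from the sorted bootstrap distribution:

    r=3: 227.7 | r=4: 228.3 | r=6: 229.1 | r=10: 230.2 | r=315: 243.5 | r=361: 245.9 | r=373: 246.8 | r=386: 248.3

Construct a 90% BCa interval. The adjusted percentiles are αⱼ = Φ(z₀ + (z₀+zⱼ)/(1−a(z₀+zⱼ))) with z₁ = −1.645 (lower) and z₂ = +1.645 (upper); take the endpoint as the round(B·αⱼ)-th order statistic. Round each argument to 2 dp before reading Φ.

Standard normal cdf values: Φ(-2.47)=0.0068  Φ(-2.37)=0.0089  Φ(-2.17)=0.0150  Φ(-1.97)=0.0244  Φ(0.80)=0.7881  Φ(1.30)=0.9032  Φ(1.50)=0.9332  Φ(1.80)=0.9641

(230.2, 245.9)

Lower: z₀ + z₁ = -0.189 + (-1.645) = -1.834; 1 − a(z₀+z₁) = 1 − (0.016)(-1.834) = 1.0293; argument = -0.189 + (-1.834)/1.0293 = -1.9707 → -1.97.
α₁ = Φ(-1.97) = 0.0244; rank = round(400 × 0.0244) = 10; θ*₍10₎ = 230.2.
Upper: z₀ + z₂ = 1.456; 1 − a(z₀+z₂) = 0.9767; argument = 1.3017 → 1.30; α₂ = 0.9032; rank = 361; θ*₍361₎ = 245.9.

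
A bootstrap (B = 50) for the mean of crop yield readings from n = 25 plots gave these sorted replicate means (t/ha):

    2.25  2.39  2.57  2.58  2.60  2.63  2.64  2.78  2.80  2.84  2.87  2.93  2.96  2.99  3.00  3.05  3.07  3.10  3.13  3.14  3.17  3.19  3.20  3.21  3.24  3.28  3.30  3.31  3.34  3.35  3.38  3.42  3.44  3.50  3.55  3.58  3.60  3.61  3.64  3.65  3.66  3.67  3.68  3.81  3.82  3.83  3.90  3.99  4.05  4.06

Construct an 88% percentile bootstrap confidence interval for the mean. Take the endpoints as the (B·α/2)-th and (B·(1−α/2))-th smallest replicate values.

α = 0.12; lower rank = 50 × 0.060 = 3; upper rank = 50 × 0.940 = 47.
The 3rd smallest replicate is 2.57; the 47th is 3.90.

(2.57, 3.90)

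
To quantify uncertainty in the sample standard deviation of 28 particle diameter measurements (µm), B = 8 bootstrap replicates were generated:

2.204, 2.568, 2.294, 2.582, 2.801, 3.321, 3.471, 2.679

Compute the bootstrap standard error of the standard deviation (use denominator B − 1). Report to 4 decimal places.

SE* = 0.4504

Bootstrap SE is the standard deviation of the 8 replicate standard deviations.
Mean of replicates: (2.204 + 2.568 + 2.294 + 2.582 + 2.801 + 3.321 + 3.471 + 2.679) / 8 = 21.92000 / 8 = 2.74000
Sum of squared deviations: (−0.53600)² + (−0.17200)² + (−0.44600)² + (−0.15800)² + (+0.06100)² + (+0.58100)² + (+0.73100)² + (−0.06100)² = 1.42012
Variance = 1.42012 / 7 = 0.20287
SE* = √0.20287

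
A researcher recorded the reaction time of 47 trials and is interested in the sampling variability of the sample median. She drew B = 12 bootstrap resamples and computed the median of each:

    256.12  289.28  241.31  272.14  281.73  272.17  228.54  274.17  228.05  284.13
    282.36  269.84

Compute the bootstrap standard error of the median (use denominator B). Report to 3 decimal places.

Bootstrap SE is the standard deviation of the 12 replicate medians.
Mean of replicates: (256.12 + 289.28 + 241.31 + 272.14 + 281.73 + 272.17 + 228.54 + 274.17 + 228.05 + 284.13 + 282.36 + 269.84) / 12 = 3179.8400 / 12 = 264.9867
Sum of squared deviations: (−8.8667)² + (+24.2933)² + (−23.6767)² + (+7.1533)² + (+16.7433)² + (+7.1833)² + (−36.4467)² + (+9.1833)² + (−36.9367)² + (+19.1433)² + (+17.3733)² + (+4.8533)² = 5081.3433
Variance = 5081.3433 / 12 = 423.4453
SE* = √423.4453

SE* = 20.578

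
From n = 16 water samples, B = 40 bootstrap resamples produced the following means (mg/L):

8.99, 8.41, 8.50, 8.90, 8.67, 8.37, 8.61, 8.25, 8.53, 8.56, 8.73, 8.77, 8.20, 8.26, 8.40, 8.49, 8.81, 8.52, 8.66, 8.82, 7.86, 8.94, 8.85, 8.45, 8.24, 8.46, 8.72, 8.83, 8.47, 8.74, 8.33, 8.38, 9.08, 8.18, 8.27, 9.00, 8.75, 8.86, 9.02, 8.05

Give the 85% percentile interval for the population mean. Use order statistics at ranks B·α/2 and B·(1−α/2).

Sorted replicates: 7.86, 8.05, 8.18, 8.20, 8.24, 8.25, 8.26, 8.27, 8.33, 8.37, 8.38, 8.40, 8.41, 8.45, 8.46, 8.47, 8.49, 8.50, 8.52, 8.53, 8.56, 8.61, 8.66, 8.67, 8.72, 8.73, 8.74, 8.75, 8.77, 8.81, 8.82, 8.83, 8.85, 8.86, 8.90, 8.94, 8.99, 9.00, 9.02, 9.08
α = 0.15; lower rank = 40 × 0.075 = 3; upper rank = 40 × 0.925 = 37.
The 3rd smallest replicate is 8.18; the 37th is 8.99.

(8.18, 8.99)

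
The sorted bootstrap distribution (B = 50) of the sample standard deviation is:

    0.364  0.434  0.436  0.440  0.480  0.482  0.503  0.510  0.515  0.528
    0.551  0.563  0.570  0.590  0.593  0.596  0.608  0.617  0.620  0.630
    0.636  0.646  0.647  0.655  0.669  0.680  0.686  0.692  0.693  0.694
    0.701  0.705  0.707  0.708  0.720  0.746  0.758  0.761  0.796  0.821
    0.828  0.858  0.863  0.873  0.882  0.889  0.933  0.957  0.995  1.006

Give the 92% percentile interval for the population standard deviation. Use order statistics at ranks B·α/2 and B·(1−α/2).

α = 0.08; lower rank = 50 × 0.040 = 2; upper rank = 50 × 0.960 = 48.
The 2nd smallest replicate is 0.434; the 48th is 0.957.

(0.434, 0.957)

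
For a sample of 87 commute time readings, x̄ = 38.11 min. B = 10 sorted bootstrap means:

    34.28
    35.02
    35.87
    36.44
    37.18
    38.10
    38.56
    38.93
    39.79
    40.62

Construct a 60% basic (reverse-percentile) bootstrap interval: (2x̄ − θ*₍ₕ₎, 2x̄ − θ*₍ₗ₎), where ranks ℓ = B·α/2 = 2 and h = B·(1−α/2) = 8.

Percentile endpoints at ranks 2 and 8: θ*₍2₎ = 35.02, θ*₍8₎ = 38.93.
Basic interval reflects these around x̄:
  lower = 2 × 38.11 − 38.93 = 37.29
  upper = 2 × 38.11 − 35.02 = 41.20

(37.29, 41.20)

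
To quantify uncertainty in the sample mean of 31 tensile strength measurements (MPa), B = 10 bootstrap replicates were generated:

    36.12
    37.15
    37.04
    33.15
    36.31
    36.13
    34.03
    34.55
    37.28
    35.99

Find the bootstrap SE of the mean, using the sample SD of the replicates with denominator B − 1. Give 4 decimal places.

SE* = 1.4051

Bootstrap SE is the standard deviation of the 10 replicate means.
Mean of replicates: (36.12 + 37.15 + 37.04 + 33.15 + 36.31 + 36.13 + 34.03 + 34.55 + 37.28 + 35.99) / 10 = 357.75000 / 10 = 35.77500
Sum of squared deviations: (+0.34500)² + (+1.37500)² + (+1.26500)² + (−2.62500)² + (+0.53500)² + (+0.35500)² + (−1.74500)² + (−1.22500)² + (+1.50500)² + (+0.21500)² = 17.76965
Variance = 17.76965 / 9 = 1.97441
SE* = √1.97441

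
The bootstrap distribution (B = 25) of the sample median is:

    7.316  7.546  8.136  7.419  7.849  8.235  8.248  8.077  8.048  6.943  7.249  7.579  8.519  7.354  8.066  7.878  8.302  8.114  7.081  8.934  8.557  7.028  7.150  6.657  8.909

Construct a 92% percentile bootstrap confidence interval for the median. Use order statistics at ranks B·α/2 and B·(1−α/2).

Sorted replicates: 6.657, 6.943, 7.028, 7.081, 7.150, 7.249, 7.316, 7.354, 7.419, 7.546, 7.579, 7.849, 7.878, 8.048, 8.066, 8.077, 8.114, 8.136, 8.235, 8.248, 8.302, 8.519, 8.557, 8.909, 8.934
α = 0.08; lower rank = 25 × 0.040 = 1; upper rank = 25 × 0.960 = 24.
The 1st smallest replicate is 6.657; the 24th is 8.909.

(6.657, 8.909)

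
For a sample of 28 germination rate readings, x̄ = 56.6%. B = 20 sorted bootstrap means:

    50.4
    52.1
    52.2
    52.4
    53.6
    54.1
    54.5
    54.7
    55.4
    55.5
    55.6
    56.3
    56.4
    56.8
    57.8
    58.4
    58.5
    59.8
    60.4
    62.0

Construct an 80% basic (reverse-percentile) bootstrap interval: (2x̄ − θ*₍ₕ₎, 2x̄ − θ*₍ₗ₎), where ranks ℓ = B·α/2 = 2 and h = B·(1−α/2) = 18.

Percentile endpoints at ranks 2 and 18: θ*₍2₎ = 52.1, θ*₍18₎ = 59.8.
Basic interval reflects these around x̄:
  lower = 2 × 56.6 − 59.8 = 53.4
  upper = 2 × 56.6 − 52.1 = 61.1

(53.4, 61.1)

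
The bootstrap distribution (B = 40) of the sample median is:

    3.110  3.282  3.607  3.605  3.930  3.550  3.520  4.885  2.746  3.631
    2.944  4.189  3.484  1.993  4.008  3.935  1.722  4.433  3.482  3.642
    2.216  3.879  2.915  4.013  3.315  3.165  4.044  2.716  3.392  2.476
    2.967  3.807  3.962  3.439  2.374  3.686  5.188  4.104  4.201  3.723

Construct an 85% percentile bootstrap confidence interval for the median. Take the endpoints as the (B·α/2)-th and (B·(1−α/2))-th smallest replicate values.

Sorted replicates: 1.722, 1.993, 2.216, 2.374, 2.476, 2.716, 2.746, 2.915, 2.944, 2.967, 3.110, 3.165, 3.282, 3.315, 3.392, 3.439, 3.482, 3.484, 3.520, 3.550, 3.605, 3.607, 3.631, 3.642, 3.686, 3.723, 3.807, 3.879, 3.930, 3.935, 3.962, 4.008, 4.013, 4.044, 4.104, 4.189, 4.201, 4.433, 4.885, 5.188
α = 0.15; lower rank = 40 × 0.075 = 3; upper rank = 40 × 0.925 = 37.
The 3rd smallest replicate is 2.216; the 37th is 4.201.

(2.216, 4.201)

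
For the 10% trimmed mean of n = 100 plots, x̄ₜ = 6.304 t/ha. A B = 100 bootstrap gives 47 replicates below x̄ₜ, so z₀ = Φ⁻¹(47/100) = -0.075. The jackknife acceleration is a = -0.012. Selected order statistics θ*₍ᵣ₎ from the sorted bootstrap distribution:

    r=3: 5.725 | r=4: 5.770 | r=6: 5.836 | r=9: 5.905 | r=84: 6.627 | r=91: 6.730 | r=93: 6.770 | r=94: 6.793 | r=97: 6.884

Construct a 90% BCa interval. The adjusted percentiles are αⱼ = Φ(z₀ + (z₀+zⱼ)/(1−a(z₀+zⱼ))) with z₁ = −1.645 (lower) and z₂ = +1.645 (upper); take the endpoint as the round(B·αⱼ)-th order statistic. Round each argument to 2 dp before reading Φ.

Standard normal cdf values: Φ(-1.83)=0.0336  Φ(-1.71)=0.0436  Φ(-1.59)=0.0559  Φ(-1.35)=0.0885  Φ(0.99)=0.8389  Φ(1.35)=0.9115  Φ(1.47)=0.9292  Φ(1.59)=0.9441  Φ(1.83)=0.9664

(5.725, 6.770)

Lower: z₀ + z₁ = -0.075 + (-1.645) = -1.720; 1 − a(z₀+z₁) = 1 − (-0.012)(-1.720) = 0.9794; argument = -0.075 + (-1.720)/0.9794 = -1.8312 → -1.83.
α₁ = Φ(-1.83) = 0.0336; rank = round(100 × 0.0336) = 3; θ*₍3₎ = 5.725.
Upper: z₀ + z₂ = 1.570; 1 − a(z₀+z₂) = 1.0188; argument = 1.4660 → 1.47; α₂ = 0.9292; rank = 93; θ*₍93₎ = 6.770.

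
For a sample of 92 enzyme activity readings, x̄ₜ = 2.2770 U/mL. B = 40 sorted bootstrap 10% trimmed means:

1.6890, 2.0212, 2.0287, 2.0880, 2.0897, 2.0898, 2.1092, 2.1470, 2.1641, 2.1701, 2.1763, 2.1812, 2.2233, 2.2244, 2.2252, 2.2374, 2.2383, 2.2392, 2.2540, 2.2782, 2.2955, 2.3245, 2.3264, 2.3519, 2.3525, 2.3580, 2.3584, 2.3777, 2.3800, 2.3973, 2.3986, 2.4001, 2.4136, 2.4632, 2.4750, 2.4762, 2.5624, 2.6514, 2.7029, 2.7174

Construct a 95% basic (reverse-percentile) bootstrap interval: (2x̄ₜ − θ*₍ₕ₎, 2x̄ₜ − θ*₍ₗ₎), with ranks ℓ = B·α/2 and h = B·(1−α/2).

Percentile endpoints at ranks 1 and 39: θ*₍1₎ = 1.6890, θ*₍39₎ = 2.7029.
Basic interval reflects these around x̄ₜ:
  lower = 2 × 2.2770 − 2.7029 = 1.8511
  upper = 2 × 2.2770 − 1.6890 = 2.8650

(1.8511, 2.8650)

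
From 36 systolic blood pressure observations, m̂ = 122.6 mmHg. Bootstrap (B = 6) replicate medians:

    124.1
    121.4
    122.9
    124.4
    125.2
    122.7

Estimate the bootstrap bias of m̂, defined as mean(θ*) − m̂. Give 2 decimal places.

bias = +0.85

mean(θ*) = (124.1 + 121.4 + 122.9 + 124.4 + 125.2 + 122.7) / 6 = 123.450
bias = 123.450 − 122.6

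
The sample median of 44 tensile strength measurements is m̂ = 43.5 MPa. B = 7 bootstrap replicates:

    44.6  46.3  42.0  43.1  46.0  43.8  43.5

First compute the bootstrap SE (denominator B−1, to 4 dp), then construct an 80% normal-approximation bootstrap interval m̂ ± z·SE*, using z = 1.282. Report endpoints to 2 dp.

Mean of replicates = 44.1857; sum of squared deviations = 14.5086; SE* = √(14.5086/6) = 1.5550
Margin = 1.282 × 1.5550 = 1.994
Interval: 43.5 ± 1.994

(41.51, 45.49)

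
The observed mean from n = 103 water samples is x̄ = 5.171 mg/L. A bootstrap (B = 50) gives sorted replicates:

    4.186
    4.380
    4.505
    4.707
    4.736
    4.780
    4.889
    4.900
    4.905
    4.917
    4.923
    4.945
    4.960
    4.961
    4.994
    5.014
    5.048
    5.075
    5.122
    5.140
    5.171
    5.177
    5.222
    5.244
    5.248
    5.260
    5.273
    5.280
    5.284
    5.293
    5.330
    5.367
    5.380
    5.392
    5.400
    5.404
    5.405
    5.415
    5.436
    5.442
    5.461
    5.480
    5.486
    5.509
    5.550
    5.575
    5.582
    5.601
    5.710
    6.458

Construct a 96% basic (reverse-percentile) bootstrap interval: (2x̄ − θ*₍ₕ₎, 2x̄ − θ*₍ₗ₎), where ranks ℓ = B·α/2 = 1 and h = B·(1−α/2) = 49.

Percentile endpoints at ranks 1 and 49: θ*₍1₎ = 4.186, θ*₍49₎ = 5.710.
Basic interval reflects these around x̄:
  lower = 2 × 5.171 − 5.710 = 4.632
  upper = 2 × 5.171 − 4.186 = 6.156

(4.632, 6.156)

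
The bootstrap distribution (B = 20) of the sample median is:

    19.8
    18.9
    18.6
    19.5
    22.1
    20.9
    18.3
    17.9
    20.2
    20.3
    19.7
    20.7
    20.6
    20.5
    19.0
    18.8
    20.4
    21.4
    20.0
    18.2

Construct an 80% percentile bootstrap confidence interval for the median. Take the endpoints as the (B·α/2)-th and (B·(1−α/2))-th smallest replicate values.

Sorted replicates: 17.9, 18.2, 18.3, 18.6, 18.8, 18.9, 19.0, 19.5, 19.7, 19.8, 20.0, 20.2, 20.3, 20.4, 20.5, 20.6, 20.7, 20.9, 21.4, 22.1
α = 0.20; lower rank = 20 × 0.100 = 2; upper rank = 20 × 0.900 = 18.
The 2nd smallest replicate is 18.2; the 18th is 20.9.

(18.2, 20.9)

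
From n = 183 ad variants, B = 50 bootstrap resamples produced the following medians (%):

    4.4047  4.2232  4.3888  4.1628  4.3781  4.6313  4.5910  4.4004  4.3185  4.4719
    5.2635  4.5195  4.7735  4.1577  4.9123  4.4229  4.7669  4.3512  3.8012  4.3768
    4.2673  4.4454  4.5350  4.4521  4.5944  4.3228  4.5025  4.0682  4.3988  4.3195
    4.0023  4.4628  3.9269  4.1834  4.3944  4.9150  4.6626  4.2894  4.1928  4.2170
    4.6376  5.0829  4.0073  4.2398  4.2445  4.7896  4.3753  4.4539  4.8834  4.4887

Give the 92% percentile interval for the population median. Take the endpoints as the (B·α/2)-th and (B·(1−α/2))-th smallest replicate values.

Sorted replicates: 3.8012, 3.9269, 4.0023, 4.0073, 4.0682, 4.1577, 4.1628, 4.1834, 4.1928, 4.2170, 4.2232, 4.2398, 4.2445, 4.2673, 4.2894, 4.3185, 4.3195, 4.3228, 4.3512, 4.3753, 4.3768, 4.3781, 4.3888, 4.3944, 4.3988, 4.4004, 4.4047, 4.4229, 4.4454, 4.4521, 4.4539, 4.4628, 4.4719, 4.4887, 4.5025, 4.5195, 4.5350, 4.5910, 4.5944, 4.6313, 4.6376, 4.6626, 4.7669, 4.7735, 4.7896, 4.8834, 4.9123, 4.9150, 5.0829, 5.2635
α = 0.08; lower rank = 50 × 0.040 = 2; upper rank = 50 × 0.960 = 48.
The 2nd smallest replicate is 3.9269; the 48th is 4.9150.

(3.9269, 4.9150)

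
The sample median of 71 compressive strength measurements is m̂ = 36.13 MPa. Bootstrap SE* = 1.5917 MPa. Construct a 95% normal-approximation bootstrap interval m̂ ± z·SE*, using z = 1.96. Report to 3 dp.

(33.010, 39.250)

Margin = 1.96 × 1.5917 = 3.1197
Interval: 36.13 ± 3.1197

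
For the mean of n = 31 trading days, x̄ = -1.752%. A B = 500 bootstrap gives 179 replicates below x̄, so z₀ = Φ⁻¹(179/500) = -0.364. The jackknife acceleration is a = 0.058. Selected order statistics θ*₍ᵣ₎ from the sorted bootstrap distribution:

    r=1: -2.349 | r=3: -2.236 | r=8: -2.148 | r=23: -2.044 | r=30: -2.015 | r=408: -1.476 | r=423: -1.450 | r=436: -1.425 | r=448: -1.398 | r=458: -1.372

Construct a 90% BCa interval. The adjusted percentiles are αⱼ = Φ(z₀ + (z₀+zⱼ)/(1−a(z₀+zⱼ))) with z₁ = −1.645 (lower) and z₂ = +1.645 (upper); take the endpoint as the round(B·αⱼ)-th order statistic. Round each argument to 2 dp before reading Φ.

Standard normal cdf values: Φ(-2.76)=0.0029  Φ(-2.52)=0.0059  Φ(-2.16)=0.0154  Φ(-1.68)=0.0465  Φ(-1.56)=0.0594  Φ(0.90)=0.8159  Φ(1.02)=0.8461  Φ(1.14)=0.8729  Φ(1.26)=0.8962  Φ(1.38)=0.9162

Lower: z₀ + z₁ = -0.364 + (-1.645) = -2.009; 1 − a(z₀+z₁) = 1 − (0.058)(-2.009) = 1.1165; argument = -0.364 + (-2.009)/1.1165 = -2.1633 → -2.16.
α₁ = Φ(-2.16) = 0.0154; rank = round(500 × 0.0154) = 8; θ*₍8₎ = -2.148.
Upper: z₀ + z₂ = 1.281; 1 − a(z₀+z₂) = 0.9257; argument = 1.0198 → 1.02; α₂ = 0.8461; rank = 423; θ*₍423₎ = -1.450.

(-2.148, -1.450)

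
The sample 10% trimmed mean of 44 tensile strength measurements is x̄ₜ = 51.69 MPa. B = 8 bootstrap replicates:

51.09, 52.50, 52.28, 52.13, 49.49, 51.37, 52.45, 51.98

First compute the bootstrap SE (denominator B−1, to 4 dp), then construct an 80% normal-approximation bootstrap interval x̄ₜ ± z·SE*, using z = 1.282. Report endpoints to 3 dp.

(50.394, 52.986)

Mean of replicates = 51.6613; sum of squared deviations = 7.1553; SE* = √(7.1553/7) = 1.0110
Margin = 1.282 × 1.0110 = 1.2961
Interval: 51.69 ± 1.2961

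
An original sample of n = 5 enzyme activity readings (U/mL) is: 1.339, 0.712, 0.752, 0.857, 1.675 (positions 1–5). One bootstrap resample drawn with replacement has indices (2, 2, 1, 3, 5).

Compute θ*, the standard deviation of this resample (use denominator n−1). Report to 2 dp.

Resample values: 0.712, 0.712, 1.339, 0.752, 1.675.
Mean = 1.0380; sum of squared deviations = 0.7907
s² = 0.7907 / 4 = 0.1977
s = √0.1977 = 0.44

θ* = 0.44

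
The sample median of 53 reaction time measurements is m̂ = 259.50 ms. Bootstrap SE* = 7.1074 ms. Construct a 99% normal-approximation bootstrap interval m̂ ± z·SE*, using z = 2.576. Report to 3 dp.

Margin = 2.576 × 7.1074 = 18.3087
Interval: 259.50 ± 18.3087

(241.191, 277.809)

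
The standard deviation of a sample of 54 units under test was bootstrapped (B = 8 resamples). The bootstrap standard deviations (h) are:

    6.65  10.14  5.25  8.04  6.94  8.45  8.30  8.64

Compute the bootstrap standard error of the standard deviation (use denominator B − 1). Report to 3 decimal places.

Bootstrap SE is the standard deviation of the 8 replicate standard deviations.
Mean of replicates: (6.65 + 10.14 + 5.25 + 8.04 + 6.94 + 8.45 + 8.30 + 8.64) / 8 = 62.4100 / 8 = 7.8013
Sum of squared deviations: (−1.1513)² + (+2.3388)² + (−2.5513)² + (+0.2387)² + (−0.8613)² + (+0.6487)² + (+0.4988)² + (+0.8388)² = 15.4759
Variance = 15.4759 / 7 = 2.2108
SE* = √2.2108

SE* = 1.487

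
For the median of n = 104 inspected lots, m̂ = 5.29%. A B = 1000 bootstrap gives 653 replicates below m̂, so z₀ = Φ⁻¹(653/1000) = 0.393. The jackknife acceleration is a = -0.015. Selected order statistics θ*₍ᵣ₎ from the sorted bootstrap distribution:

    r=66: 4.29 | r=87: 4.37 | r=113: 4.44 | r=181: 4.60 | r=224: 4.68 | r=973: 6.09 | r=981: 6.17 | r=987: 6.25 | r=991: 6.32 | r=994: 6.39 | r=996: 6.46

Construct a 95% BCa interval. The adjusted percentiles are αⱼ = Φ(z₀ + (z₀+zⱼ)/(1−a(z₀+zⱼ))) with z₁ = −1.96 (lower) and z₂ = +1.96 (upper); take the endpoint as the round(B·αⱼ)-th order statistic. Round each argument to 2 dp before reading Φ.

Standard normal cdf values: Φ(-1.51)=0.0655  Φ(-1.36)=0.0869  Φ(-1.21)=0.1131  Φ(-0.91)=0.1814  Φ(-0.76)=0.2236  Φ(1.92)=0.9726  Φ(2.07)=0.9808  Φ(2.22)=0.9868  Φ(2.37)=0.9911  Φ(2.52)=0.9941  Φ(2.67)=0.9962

(4.44, 6.46)

Lower: z₀ + z₁ = 0.393 + (-1.960) = -1.567; 1 − a(z₀+z₁) = 1 − (-0.015)(-1.567) = 0.9765; argument = 0.393 + (-1.567)/0.9765 = -1.2117 → -1.21.
α₁ = Φ(-1.21) = 0.1131; rank = round(1000 × 0.1131) = 113; θ*₍113₎ = 4.44.
Upper: z₀ + z₂ = 2.353; 1 − a(z₀+z₂) = 1.0353; argument = 2.6658 → 2.67; α₂ = 0.9962; rank = 996; θ*₍996₎ = 6.46.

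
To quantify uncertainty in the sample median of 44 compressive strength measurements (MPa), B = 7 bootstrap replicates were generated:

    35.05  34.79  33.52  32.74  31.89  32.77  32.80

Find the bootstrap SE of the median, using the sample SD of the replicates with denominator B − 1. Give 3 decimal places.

Bootstrap SE is the standard deviation of the 7 replicate medians.
Mean of replicates: (35.05 + 34.79 + 33.52 + 32.74 + 31.89 + 32.77 + 32.80) / 7 = 233.5600 / 7 = 33.3657
Sum of squared deviations: (+1.6843)² + (+1.4243)² + (+0.1543)² + (−0.6257)² + (−1.4757)² + (−0.5957)² + (−0.5657)² = 8.1334
Variance = 8.1334 / 6 = 1.3556
SE* = √1.3556

SE* = 1.164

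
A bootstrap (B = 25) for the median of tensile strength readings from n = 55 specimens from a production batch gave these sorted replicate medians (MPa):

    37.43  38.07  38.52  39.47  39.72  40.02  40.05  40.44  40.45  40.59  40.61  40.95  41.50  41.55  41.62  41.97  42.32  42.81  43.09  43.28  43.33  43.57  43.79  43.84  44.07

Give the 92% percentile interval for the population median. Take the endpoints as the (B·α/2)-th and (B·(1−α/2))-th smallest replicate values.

(37.43, 43.84)

α = 0.08; lower rank = 25 × 0.040 = 1; upper rank = 25 × 0.960 = 24.
The 1st smallest replicate is 37.43; the 24th is 43.84.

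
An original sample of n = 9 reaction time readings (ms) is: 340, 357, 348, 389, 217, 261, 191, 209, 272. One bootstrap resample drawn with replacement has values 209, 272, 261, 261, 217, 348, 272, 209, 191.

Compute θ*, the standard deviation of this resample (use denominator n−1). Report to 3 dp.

θ* = 48.393

Mean = 248.8889; sum of squared deviations = 18734.8889
s² = 18734.8889 / 8 = 2341.8611
s = √2341.8611 = 48.393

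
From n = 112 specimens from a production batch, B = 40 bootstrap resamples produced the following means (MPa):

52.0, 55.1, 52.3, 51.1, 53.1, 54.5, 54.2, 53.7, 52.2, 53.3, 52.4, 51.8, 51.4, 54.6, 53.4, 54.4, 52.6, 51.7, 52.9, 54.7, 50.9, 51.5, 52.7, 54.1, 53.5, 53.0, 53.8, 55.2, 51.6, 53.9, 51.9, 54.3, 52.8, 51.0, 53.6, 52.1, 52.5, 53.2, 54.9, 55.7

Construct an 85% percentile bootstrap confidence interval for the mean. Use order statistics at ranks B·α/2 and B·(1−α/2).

Sorted replicates: 50.9, 51.0, 51.1, 51.4, 51.5, 51.6, 51.7, 51.8, 51.9, 52.0, 52.1, 52.2, 52.3, 52.4, 52.5, 52.6, 52.7, 52.8, 52.9, 53.0, 53.1, 53.2, 53.3, 53.4, 53.5, 53.6, 53.7, 53.8, 53.9, 54.1, 54.2, 54.3, 54.4, 54.5, 54.6, 54.7, 54.9, 55.1, 55.2, 55.7
α = 0.15; lower rank = 40 × 0.075 = 3; upper rank = 40 × 0.925 = 37.
The 3rd smallest replicate is 51.1; the 37th is 54.9.

(51.1, 54.9)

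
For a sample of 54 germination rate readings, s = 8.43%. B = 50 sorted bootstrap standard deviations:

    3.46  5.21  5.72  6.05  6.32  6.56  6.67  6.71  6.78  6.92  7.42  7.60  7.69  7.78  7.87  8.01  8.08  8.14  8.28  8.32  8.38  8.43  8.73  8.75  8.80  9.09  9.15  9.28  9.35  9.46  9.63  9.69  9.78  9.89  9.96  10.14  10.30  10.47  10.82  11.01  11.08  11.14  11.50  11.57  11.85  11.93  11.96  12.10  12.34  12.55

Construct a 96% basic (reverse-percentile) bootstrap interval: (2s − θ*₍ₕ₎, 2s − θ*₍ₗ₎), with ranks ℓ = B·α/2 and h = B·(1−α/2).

Percentile endpoints at ranks 1 and 49: θ*₍1₎ = 3.46, θ*₍49₎ = 12.34.
Basic interval reflects these around s:
  lower = 2 × 8.43 − 12.34 = 4.52
  upper = 2 × 8.43 − 3.46 = 13.40

(4.52, 13.40)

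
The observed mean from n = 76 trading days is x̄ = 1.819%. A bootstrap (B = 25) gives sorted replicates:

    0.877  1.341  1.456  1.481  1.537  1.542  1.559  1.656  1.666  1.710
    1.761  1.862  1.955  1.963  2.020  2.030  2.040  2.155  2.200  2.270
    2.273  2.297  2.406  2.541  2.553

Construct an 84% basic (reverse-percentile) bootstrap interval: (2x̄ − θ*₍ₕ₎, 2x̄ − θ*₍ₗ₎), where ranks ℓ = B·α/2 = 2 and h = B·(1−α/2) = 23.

Percentile endpoints at ranks 2 and 23: θ*₍2₎ = 1.341, θ*₍23₎ = 2.406.
Basic interval reflects these around x̄:
  lower = 2 × 1.819 − 2.406 = 1.232
  upper = 2 × 1.819 − 1.341 = 2.297

(1.232, 2.297)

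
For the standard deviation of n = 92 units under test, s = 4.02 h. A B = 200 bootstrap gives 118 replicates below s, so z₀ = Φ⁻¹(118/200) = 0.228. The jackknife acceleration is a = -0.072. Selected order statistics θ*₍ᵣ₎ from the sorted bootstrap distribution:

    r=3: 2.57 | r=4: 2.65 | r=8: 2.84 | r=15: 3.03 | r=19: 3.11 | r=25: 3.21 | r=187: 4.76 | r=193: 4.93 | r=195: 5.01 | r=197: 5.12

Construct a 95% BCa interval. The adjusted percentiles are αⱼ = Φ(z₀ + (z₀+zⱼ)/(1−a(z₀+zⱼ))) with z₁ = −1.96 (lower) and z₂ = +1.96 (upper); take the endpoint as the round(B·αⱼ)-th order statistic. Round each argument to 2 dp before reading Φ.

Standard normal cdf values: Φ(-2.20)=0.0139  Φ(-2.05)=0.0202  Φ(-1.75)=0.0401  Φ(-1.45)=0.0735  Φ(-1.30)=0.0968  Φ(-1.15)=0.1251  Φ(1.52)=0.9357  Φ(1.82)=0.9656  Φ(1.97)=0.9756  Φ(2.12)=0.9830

Lower: z₀ + z₁ = 0.228 + (-1.960) = -1.732; 1 − a(z₀+z₁) = 1 − (-0.072)(-1.732) = 0.8753; argument = 0.228 + (-1.732)/0.8753 = -1.7508 → -1.75.
α₁ = Φ(-1.75) = 0.0401; rank = round(200 × 0.0401) = 8; θ*₍8₎ = 2.84.
Upper: z₀ + z₂ = 2.188; 1 − a(z₀+z₂) = 1.1575; argument = 2.1182 → 2.12; α₂ = 0.9830; rank = 197; θ*₍197₎ = 5.12.

(2.84, 5.12)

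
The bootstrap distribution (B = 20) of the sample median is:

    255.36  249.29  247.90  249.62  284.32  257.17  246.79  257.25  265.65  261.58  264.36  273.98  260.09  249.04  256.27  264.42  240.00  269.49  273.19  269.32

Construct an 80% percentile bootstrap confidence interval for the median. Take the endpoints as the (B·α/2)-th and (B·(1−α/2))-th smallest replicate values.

(246.79, 273.19)

Sorted replicates: 240.00, 246.79, 247.90, 249.04, 249.29, 249.62, 255.36, 256.27, 257.17, 257.25, 260.09, 261.58, 264.36, 264.42, 265.65, 269.32, 269.49, 273.19, 273.98, 284.32
α = 0.20; lower rank = 20 × 0.100 = 2; upper rank = 20 × 0.900 = 18.
The 2nd smallest replicate is 246.79; the 18th is 273.19.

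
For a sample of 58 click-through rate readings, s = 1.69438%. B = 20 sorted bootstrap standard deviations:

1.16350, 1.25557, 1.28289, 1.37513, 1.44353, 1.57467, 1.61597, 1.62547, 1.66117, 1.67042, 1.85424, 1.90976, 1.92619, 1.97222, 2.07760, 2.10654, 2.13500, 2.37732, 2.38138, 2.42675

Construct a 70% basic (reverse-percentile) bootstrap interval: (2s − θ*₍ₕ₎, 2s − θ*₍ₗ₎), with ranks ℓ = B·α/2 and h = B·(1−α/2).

Percentile endpoints at ranks 3 and 17: θ*₍3₎ = 1.28289, θ*₍17₎ = 2.13500.
Basic interval reflects these around s:
  lower = 2 × 1.69438 − 2.13500 = 1.25376
  upper = 2 × 1.69438 − 1.28289 = 2.10587

(1.25376, 2.10587)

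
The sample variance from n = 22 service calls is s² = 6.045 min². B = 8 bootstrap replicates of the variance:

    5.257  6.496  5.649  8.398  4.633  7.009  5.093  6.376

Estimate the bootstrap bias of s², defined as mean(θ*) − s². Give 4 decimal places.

bias = +0.0689

mean(θ*) = (5.257 + 6.496 + 5.649 + 8.398 + 4.633 + 7.009 + 5.093 + 6.376) / 8 = 6.11388
bias = 6.11388 − 6.045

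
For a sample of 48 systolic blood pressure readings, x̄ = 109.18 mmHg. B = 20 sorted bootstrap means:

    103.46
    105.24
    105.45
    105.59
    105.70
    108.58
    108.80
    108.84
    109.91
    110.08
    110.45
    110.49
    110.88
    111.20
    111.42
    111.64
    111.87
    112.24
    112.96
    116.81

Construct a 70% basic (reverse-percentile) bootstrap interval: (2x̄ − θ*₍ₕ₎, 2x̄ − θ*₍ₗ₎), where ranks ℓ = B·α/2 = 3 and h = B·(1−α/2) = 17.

Percentile endpoints at ranks 3 and 17: θ*₍3₎ = 105.45, θ*₍17₎ = 111.87.
Basic interval reflects these around x̄:
  lower = 2 × 109.18 − 111.87 = 106.49
  upper = 2 × 109.18 − 105.45 = 112.91

(106.49, 112.91)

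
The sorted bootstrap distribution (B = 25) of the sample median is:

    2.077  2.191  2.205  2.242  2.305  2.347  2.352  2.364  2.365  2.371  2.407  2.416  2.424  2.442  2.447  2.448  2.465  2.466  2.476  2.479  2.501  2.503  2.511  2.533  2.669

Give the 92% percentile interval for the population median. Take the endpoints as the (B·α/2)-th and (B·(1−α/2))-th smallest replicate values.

α = 0.08; lower rank = 25 × 0.040 = 1; upper rank = 25 × 0.960 = 24.
The 1st smallest replicate is 2.077; the 24th is 2.533.

(2.077, 2.533)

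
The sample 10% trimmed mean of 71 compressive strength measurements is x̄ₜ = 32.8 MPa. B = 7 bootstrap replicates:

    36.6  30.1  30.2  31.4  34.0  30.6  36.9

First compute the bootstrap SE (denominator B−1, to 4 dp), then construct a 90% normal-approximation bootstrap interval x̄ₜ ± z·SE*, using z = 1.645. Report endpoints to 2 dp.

(27.89, 37.71)

Mean of replicates = 32.8286; sum of squared deviations = 53.5343; SE* = √(53.5343/6) = 2.9870
Margin = 1.645 × 2.9870 = 4.914
Interval: 32.8 ± 4.914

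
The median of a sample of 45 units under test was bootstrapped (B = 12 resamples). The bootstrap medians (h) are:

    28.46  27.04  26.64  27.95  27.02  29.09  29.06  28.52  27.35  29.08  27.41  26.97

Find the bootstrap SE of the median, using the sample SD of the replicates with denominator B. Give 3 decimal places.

Bootstrap SE is the standard deviation of the 12 replicate medians.
Mean of replicates: (28.46 + 27.04 + 26.64 + 27.95 + 27.02 + 29.09 + 29.06 + 28.52 + 27.35 + 29.08 + 27.41 + 26.97) / 12 = 334.5900 / 12 = 27.8825
Sum of squared deviations: (+0.5775)² + (−0.8425)² + (−1.2425)² + (+0.0675)² + (−0.8625)² + (+1.2075)² + (+1.1775)² + (+0.6375)² + (−0.5325)² + (+1.1975)² + (−0.4725)² + (−0.9125)² = 9.3600
Variance = 9.3600 / 12 = 0.7800
SE* = √0.7800

SE* = 0.883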